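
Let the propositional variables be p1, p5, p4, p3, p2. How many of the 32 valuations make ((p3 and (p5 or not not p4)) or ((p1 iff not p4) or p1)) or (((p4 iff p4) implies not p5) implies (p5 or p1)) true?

Initial set: {(((p3 and (p5 or not not p4)) or ((p1 iff not p4) or p1)) or (((p4 iff p4) implies not p5) implies (p5 or p1)))}.
(((p3 and (p5 or not not p4)) or ((p1 iff not p4) or p1)) or (((p4 iff p4) implies not p5) implies (p5 or p1))): β-rule — branch into ((p3 and (p5 or not not p4)) or ((p1 iff not p4) or p1))  //  (((p4 iff p4) implies not p5) implies (p5 or p1)).
  branch 1 (add ((p3 and (p5 or not not p4)) or ((p1 iff not p4) or p1))):
    ((p3 and (p5 or not not p4)) or ((p1 iff not p4) or p1)): β-rule — branch into (p3 and (p5 or not not p4))  //  ((p1 iff not p4) or p1).
      branch 1.1 (add (p3 and (p5 or not not p4))):
        (p3 and (p5 or not not p4)): α-rule — add p3, (p5 or not not p4).
        (p5 or not not p4): β-rule — branch into p5  //  not not p4.
          branch 1.1.1 (add p5):
            ○ open, literals {p3=true, p5=true}.
          branch 1.1.2 (add not not p4):
            not not p4: drop double negation, giving p4.
            ○ open, literals {p3=true, p4=true}.
      branch 1.2 (add ((p1 iff not p4) or p1)):
        ((p1 iff not p4) or p1): β-rule — branch into (p1 iff not p4)  //  p1.
          branch 1.2.1 (add (p1 iff not p4)):
            (p1 iff not p4): β-rule — branch into p1, not p4  //  not p1, not not p4.
              branch 1.2.1.1 (add p1, not p4):
                ○ open, literals {p1=true, p4=false}.
              branch 1.2.1.2 (add not p1, not not p4):
                ○ open, literals {p1=false, p4=true}.
          branch 1.2.2 (add p1):
            ○ open, literals {p1=true}.
  branch 2 (add (((p4 iff p4) implies not p5) implies (p5 or p1))):
    (((p4 iff p4) implies not p5) implies (p5 or p1)): β-rule — branch into not ((p4 iff p4) implies not p5)  //  (p5 or p1).
      branch 2.1 (add not ((p4 iff p4) implies not p5)):
        not ((p4 iff p4) implies not p5): α-rule — add (p4 iff p4), not not p5.
        (p4 iff p4): β-rule — branch into p4, p4  //  not p4, not p4.
          branch 2.1.1 (add p4, p4):
            ○ open, literals {p4=true, p5=true}.
          branch 2.1.2 (add not p4, not p4):
            ○ open, literals {p4=false, p5=true}.
      branch 2.2 (add (p5 or p1)):
        (p5 or p1): β-rule — branch into p5  //  p1.
          branch 2.2.1 (add p5):
            ○ open, literals {p5=true}.
          branch 2.2.2 (add p1):
            ○ open, literals {p1=true}.
0 branches closed, 9 open.
Each open branch fixes some atoms; the unmentioned ones are free. Counting distinct full assignments: branch {p3=true, p5=true} (p1, p4, p2) contributes 8 new; branch {p3=true, p4=true} (p1, p5, p2) contributes 4 new; branch {p1=true, p4=false} (p5, p3, p2) contributes 6 new; branch {p1=false, p4=true} (p5, p3, p2) contributes 4 new; branch {p1=true} (p5, p4, p3, p2) contributes 4 new; branch {p4=true, p5=true} (p1, p3, p2) contributes 0 new; branch {p4=false, p5=true} (p1, p3, p2) contributes 2 new; branch {p5=true} (p1, p4, p3, p2) contributes 0 new; branch {p1=true} (p5, p4, p3, p2) contributes 0 new. Total: 28.

28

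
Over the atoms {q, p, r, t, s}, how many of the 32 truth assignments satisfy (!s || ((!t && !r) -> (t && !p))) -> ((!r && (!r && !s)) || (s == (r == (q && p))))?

23

Initial set: {((!s || ((!t && !r) -> (t && !p))) -> ((!r && (!r && !s)) || (s == (r == (q && p)))))}.
((!s || ((!t && !r) -> (t && !p))) -> ((!r && (!r && !s)) || (s == (r == (q && p))))): β-rule — branch into !(!s || ((!t && !r) -> (t && !p)))  //  ((!r && (!r && !s)) || (s == (r == (q && p)))).
  branch 1 (add !(!s || ((!t && !r) -> (t && !p)))):
    !(!s || ((!t && !r) -> (t && !p))): α-rule — add !!s, !((!t && !r) -> (t && !p)).
    !((!t && !r) -> (t && !p)): α-rule — add (!t && !r), !(t && !p).
    (!t && !r): α-rule — add !t, !r.
    !(t && !p): β-rule — branch into !t  //  !!p.
      branch 1.1 (add !t):
        ○ open, literals {r=F, s=T, t=F}.
      branch 1.2 (add !!p):
        ○ open, literals {p=T, r=F, s=T, t=F}.
  branch 2 (add ((!r && (!r && !s)) || (s == (r == (q && p))))):
    ((!r && (!r && !s)) || (s == (r == (q && p)))): β-rule — branch into (!r && (!r && !s))  //  (s == (r == (q && p))).
      branch 2.1 (add (!r && (!r && !s))):
        (!r && (!r && !s)): α-rule — add !r, (!r && !s).
        (!r && !s): α-rule — add !r, !s.
        ○ open, literals {r=F, s=F}.
      branch 2.2 (add (s == (r == (q && p)))):
        (s == (r == (q && p))): β-rule — branch into s, (r == (q && p))  //  !s, !(r == (q && p)).
          branch 2.2.1 (add s, (r == (q && p))):
            (r == (q && p)): β-rule — branch into r, (q && p)  //  !r, !(q && p).
              branch 2.2.1.1 (add r, (q && p)):
                (q && p): α-rule — add q, p.
                ○ open, literals {p=T, q=T, r=T, s=T}.
              branch 2.2.1.2 (add !r, !(q && p)):
                !(q && p): β-rule — branch into !q  //  !p.
                  branch 2.2.1.2.1 (add !q):
                    ○ open, literals {q=F, r=F, s=T}.
                  branch 2.2.1.2.2 (add !p):
                    ○ open, literals {p=F, r=F, s=T}.
          branch 2.2.2 (add !s, !(r == (q && p))):
            !(r == (q && p)): β-rule — branch into r, !(q && p)  //  !r, (q && p).
              branch 2.2.2.1 (add r, !(q && p)):
                !(q && p): β-rule — branch into !q  //  !p.
                  branch 2.2.2.1.1 (add !q):
                    ○ open, literals {q=F, r=T, s=F}.
                  branch 2.2.2.1.2 (add !p):
                    ○ open, literals {p=F, r=T, s=F}.
              branch 2.2.2.2 (add !r, (q && p)):
                (q && p): α-rule — add q, p.
                ○ open, literals {p=T, q=T, r=F, s=F}.
0 branches closed, 9 open.
Each open branch fixes some atoms; the unmentioned ones are free. Counting distinct full assignments: branch {r=F, s=T, t=F} (q, p) contributes 4 new; branch {p=T, r=F, s=T, t=F} (q) contributes 0 new; branch {r=F, s=F} (q, p, t) contributes 8 new; branch {p=T, q=T, r=T, s=T} (t) contributes 2 new; branch {q=F, r=F, s=T} (p, t) contributes 2 new; branch {p=F, r=F, s=T} (q, t) contributes 1 new; branch {q=F, r=T, s=F} (p, t) contributes 4 new; branch {p=F, r=T, s=F} (q, t) contributes 2 new; branch {p=T, q=T, r=F, s=F} (t) contributes 0 new. Total: 23.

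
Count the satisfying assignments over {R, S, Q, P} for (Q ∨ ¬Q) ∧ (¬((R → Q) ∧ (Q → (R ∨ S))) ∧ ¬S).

Initial set: {((Q ∨ ¬Q) ∧ (¬((R → Q) ∧ (Q → (R ∨ S))) ∧ ¬S))}.
((Q ∨ ¬Q) ∧ (¬((R → Q) ∧ (Q → (R ∨ S))) ∧ ¬S)): α-rule — add (Q ∨ ¬Q), (¬((R → Q) ∧ (Q → (R ∨ S))) ∧ ¬S).
(¬((R → Q) ∧ (Q → (R ∨ S))) ∧ ¬S): α-rule — add ¬((R → Q) ∧ (Q → (R ∨ S))), ¬S.
(Q ∨ ¬Q): β-rule — branch into Q  //  ¬Q.
  branch 1 (add Q):
    ¬((R → Q) ∧ (Q → (R ∨ S))): β-rule — branch into ¬(R → Q)  //  ¬(Q → (R ∨ S)).
      branch 1.1 (add ¬(R → Q)):
        ¬(R → Q): α-rule — add R, ¬Q.
        × closes — contains both Q and ¬Q.
      branch 1.2 (add ¬(Q → (R ∨ S))):
        ¬(Q → (R ∨ S)): α-rule — add Q, ¬(R ∨ S).
        ¬(R ∨ S): α-rule — add ¬R, ¬S.
        ○ open, literals {Q=T, R=F, S=F}.
  branch 2 (add ¬Q):
    ¬((R → Q) ∧ (Q → (R ∨ S))): β-rule — branch into ¬(R → Q)  //  ¬(Q → (R ∨ S)).
      branch 2.1 (add ¬(R → Q)):
        ¬(R → Q): α-rule — add R, ¬Q.
        ○ open, literals {Q=F, R=T, S=F}.
      branch 2.2 (add ¬(Q → (R ∨ S))):
        ¬(Q → (R ∨ S)): α-rule — add Q, ¬(R ∨ S).
        × closes — contains both Q and ¬Q.
2 branches closed, 2 open.
Each open branch fixes some atoms; the unmentioned ones are free. Counting distinct full assignments: branch {Q=T, R=F, S=F} (P) contributes 2 new; branch {Q=F, R=T, S=F} (P) contributes 2 new. Total: 4.

4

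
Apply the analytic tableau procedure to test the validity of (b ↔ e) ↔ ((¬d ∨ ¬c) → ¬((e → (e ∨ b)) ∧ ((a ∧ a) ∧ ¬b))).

Not valid

Assume the negation and expand:
Initial set: {¬((b ↔ e) ↔ ((¬d ∨ ¬c) → ¬((e → (e ∨ b)) ∧ ((a ∧ a) ∧ ¬b))))}.
¬((b ↔ e) ↔ ((¬d ∨ ¬c) → ¬((e → (e ∨ b)) ∧ ((a ∧ a) ∧ ¬b)))): β-rule — branch into (b ↔ e), ¬((¬d ∨ ¬c) → ¬((e → (e ∨ b)) ∧ ((a ∧ a) ∧ ¬b)))  //  ¬(b ↔ e), ((¬d ∨ ¬c) → ¬((e → (e ∨ b)) ∧ ((a ∧ a) ∧ ¬b))).
  branch 1 (add (b ↔ e), ¬((¬d ∨ ¬c) → ¬((e → (e ∨ b)) ∧ ((a ∧ a) ∧ ¬b)))):
    ¬((¬d ∨ ¬c) → ¬((e → (e ∨ b)) ∧ ((a ∧ a) ∧ ¬b))): α-rule — add (¬d ∨ ¬c), ¬¬((e → (e ∨ b)) ∧ ((a ∧ a) ∧ ¬b)).
    ¬¬((e → (e ∨ b)) ∧ ((a ∧ a) ∧ ¬b)): α-rule — add (e → (e ∨ b)), ((a ∧ a) ∧ ¬b).
    ((a ∧ a) ∧ ¬b): α-rule — add (a ∧ a), ¬b.
    (a ∧ a): α-rule — add a, a.
    (b ↔ e): β-rule — branch into b, e  //  ¬b, ¬e.
      branch 1.1 (add b, e):
        × closes — contains both b and ¬b.
      branch 1.2 (add ¬b, ¬e):
        (¬d ∨ ¬c): β-rule — branch into ¬d  //  ¬c.
          branch 1.2.1 (add ¬d):
            (e → (e ∨ b)): β-rule — branch into ¬e  //  (e ∨ b).
              branch 1.2.1.1 (add ¬e):
                ○ open, literals {a=true, b=false, d=false, e=false}.
              branch 1.2.1.2 (add (e ∨ b)):
                (e ∨ b): β-rule — branch into e  //  b.
                  branch 1.2.1.2.1 (add e):
                    × closes — contains both e and ¬e.
                  branch 1.2.1.2.2 (add b):
                    × closes — contains both b and ¬b.
          branch 1.2.2 (add ¬c):
            (e → (e ∨ b)): β-rule — branch into ¬e  //  (e ∨ b).
              branch 1.2.2.1 (add ¬e):
                ○ open, literals {a=true, b=false, c=false, e=false}.
              branch 1.2.2.2 (add (e ∨ b)):
                (e ∨ b): β-rule — branch into e  //  b.
                  branch 1.2.2.2.1 (add e):
                    × closes — contains both e and ¬e.
                  branch 1.2.2.2.2 (add b):
                    × closes — contains both b and ¬b.
  branch 2 (add ¬(b ↔ e), ((¬d ∨ ¬c) → ¬((e → (e ∨ b)) ∧ ((a ∧ a) ∧ ¬b)))):
    ¬(b ↔ e): β-rule — branch into b, ¬e  //  ¬b, e.
      branch 2.1 (add b, ¬e):
        ((¬d ∨ ¬c) → ¬((e → (e ∨ b)) ∧ ((a ∧ a) ∧ ¬b))): β-rule — branch into ¬(¬d ∨ ¬c)  //  ¬((e → (e ∨ b)) ∧ ((a ∧ a) ∧ ¬b)).
          branch 2.1.1 (add ¬(¬d ∨ ¬c)):
            ¬(¬d ∨ ¬c): α-rule — add ¬¬d, ¬¬c.
            ○ open, literals {b=true, c=true, d=true, e=false}.
          branch 2.1.2 (add ¬((e → (e ∨ b)) ∧ ((a ∧ a) ∧ ¬b))):
            ¬((e → (e ∨ b)) ∧ ((a ∧ a) ∧ ¬b)): β-rule — branch into ¬(e → (e ∨ b))  //  ¬((a ∧ a) ∧ ¬b).
              branch 2.1.2.1 (add ¬(e → (e ∨ b))):
                ¬(e → (e ∨ b)): α-rule — add e, ¬(e ∨ b).
                × closes — contains both e and ¬e.
              branch 2.1.2.2 (add ¬((a ∧ a) ∧ ¬b)):
                ¬((a ∧ a) ∧ ¬b): β-rule — branch into ¬(a ∧ a)  //  ¬¬b.
                  branch 2.1.2.2.1 (add ¬(a ∧ a)):
                    ¬(a ∧ a): β-rule — branch into ¬a  //  ¬a.
                      branch 2.1.2.2.1.1 (add ¬a):
                        ○ open, literals {a=false, b=true, e=false}.
                      branch 2.1.2.2.1.2 (add ¬a):
                        ○ open, literals {a=false, b=true, e=false}.
                  branch 2.1.2.2.2 (add ¬¬b):
                    ○ open, literals {b=true, e=false}.
      branch 2.2 (add ¬b, e):
        ((¬d ∨ ¬c) → ¬((e → (e ∨ b)) ∧ ((a ∧ a) ∧ ¬b))): β-rule — branch into ¬(¬d ∨ ¬c)  //  ¬((e → (e ∨ b)) ∧ ((a ∧ a) ∧ ¬b)).
          branch 2.2.1 (add ¬(¬d ∨ ¬c)):
            ¬(¬d ∨ ¬c): α-rule — add ¬¬d, ¬¬c.
            ○ open, literals {b=false, c=true, d=true, e=true}.
          branch 2.2.2 (add ¬((e → (e ∨ b)) ∧ ((a ∧ a) ∧ ¬b))):
            ¬((e → (e ∨ b)) ∧ ((a ∧ a) ∧ ¬b)): β-rule — branch into ¬(e → (e ∨ b))  //  ¬((a ∧ a) ∧ ¬b).
              branch 2.2.2.1 (add ¬(e → (e ∨ b))):
                ¬(e → (e ∨ b)): α-rule — add e, ¬(e ∨ b).
                ¬(e ∨ b): α-rule — add ¬e, ¬b.
                × closes — contains both e and ¬e.
              branch 2.2.2.2 (add ¬((a ∧ a) ∧ ¬b)):
                ¬((a ∧ a) ∧ ¬b): β-rule — branch into ¬(a ∧ a)  //  ¬¬b.
                  branch 2.2.2.2.1 (add ¬(a ∧ a)):
                    ¬(a ∧ a): β-rule — branch into ¬a  //  ¬a.
                      branch 2.2.2.2.1.1 (add ¬a):
                        ○ open, literals {a=false, b=false, e=true}.
                      branch 2.2.2.2.1.2 (add ¬a):
                        ○ open, literals {a=false, b=false, e=true}.
                  branch 2.2.2.2.2 (add ¬¬b):
                    × closes — contains both b and ¬b.
8 branches closed, 9 open.
An open branch gives a countermodel: a=true, b=false, d=false, e=false (unmentioned atoms arbitrary); under it the original formula is false.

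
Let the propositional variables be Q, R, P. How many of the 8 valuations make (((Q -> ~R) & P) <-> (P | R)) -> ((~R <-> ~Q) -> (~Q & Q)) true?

6

Initial set: {T ((((Q -> ~R) & P) <-> (P | R)) -> ((~R <-> ~Q) -> (~Q & Q)))}.
T ((((Q -> ~R) & P) <-> (P | R)) -> ((~R <-> ~Q) -> (~Q & Q))): β-rule — branch into F (((Q -> ~R) & P) <-> (P | R))  //  T ((~R <-> ~Q) -> (~Q & Q)).
  branch 1 (add F (((Q -> ~R) & P) <-> (P | R))):
    F (((Q -> ~R) & P) <-> (P | R)): β-rule — branch into T ((Q -> ~R) & P), F (P | R)  //  F ((Q -> ~R) & P), T (P | R).
      branch 1.1 (add T ((Q -> ~R) & P), F (P | R)):
        T ((Q -> ~R) & P): α-rule — add T (Q -> ~R), T P.
        F (P | R): α-rule — add F P, F R.
        × closes — contains both P and ~P.
      branch 1.2 (add F ((Q -> ~R) & P), T (P | R)):
        F ((Q -> ~R) & P): β-rule — branch into F (Q -> ~R)  //  F P.
          branch 1.2.1 (add F (Q -> ~R)):
            F (Q -> ~R): α-rule — add T Q, F ~R.
            T (P | R): β-rule — branch into T P  //  T R.
              branch 1.2.1.1 (add T P):
                ○ open, literals {P=T, Q=T, R=T}.
              branch 1.2.1.2 (add T R):
                ○ open, literals {Q=T, R=T}.
          branch 1.2.2 (add F P):
            T (P | R): β-rule — branch into T P  //  T R.
              branch 1.2.2.1 (add T P):
                × closes — contains both P and ~P.
              branch 1.2.2.2 (add T R):
                ○ open, literals {P=F, R=T}.
  branch 2 (add T ((~R <-> ~Q) -> (~Q & Q))):
    T ((~R <-> ~Q) -> (~Q & Q)): β-rule — branch into F (~R <-> ~Q)  //  T (~Q & Q).
      branch 2.1 (add F (~R <-> ~Q)):
        F (~R <-> ~Q): β-rule — branch into T ~R, F ~Q  //  F ~R, T ~Q.
          branch 2.1.1 (add T ~R, F ~Q):
            ○ open, literals {Q=T, R=F}.
          branch 2.1.2 (add F ~R, T ~Q):
            ○ open, literals {Q=F, R=T}.
      branch 2.2 (add T (~Q & Q)):
        T (~Q & Q): α-rule — add T ~Q, T Q.
        × closes — contains both Q and ~Q.
3 branches closed, 5 open.
Each open branch fixes some atoms; the unmentioned ones are free. Counting distinct full assignments: branch {P=T, Q=T, R=T} (none free) contributes 1 new; branch {Q=T, R=T} (P) contributes 1 new; branch {P=F, R=T} (Q) contributes 1 new; branch {Q=T, R=F} (P) contributes 2 new; branch {Q=F, R=T} (P) contributes 1 new. Total: 6.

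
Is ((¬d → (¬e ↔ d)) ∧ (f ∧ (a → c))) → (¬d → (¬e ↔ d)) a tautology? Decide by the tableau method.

Assume the negation and expand:
Initial set: {¬(((¬d → (¬e ↔ d)) ∧ (f ∧ (a → c))) → (¬d → (¬e ↔ d)))}.
¬(((¬d → (¬e ↔ d)) ∧ (f ∧ (a → c))) → (¬d → (¬e ↔ d))): α-rule — add ((¬d → (¬e ↔ d)) ∧ (f ∧ (a → c))), ¬(¬d → (¬e ↔ d)).
((¬d → (¬e ↔ d)) ∧ (f ∧ (a → c))): α-rule — add (¬d → (¬e ↔ d)), (f ∧ (a → c)).
¬(¬d → (¬e ↔ d)): α-rule — add ¬d, ¬(¬e ↔ d).
(f ∧ (a → c)): α-rule — add f, (a → c).
(¬d → (¬e ↔ d)): β-rule — branch into ¬¬d  //  (¬e ↔ d).
  branch 1 (add ¬¬d):
    × closes — contains both d and ¬d.
  branch 2 (add (¬e ↔ d)):
    ¬(¬e ↔ d): β-rule — branch into ¬e, ¬d  //  ¬¬e, d.
      branch 2.1 (add ¬e, ¬d):
        (a → c): β-rule — branch into ¬a  //  c.
          branch 2.1.1 (add ¬a):
            (¬e ↔ d): β-rule — branch into ¬e, d  //  ¬¬e, ¬d.
              branch 2.1.1.1 (add ¬e, d):
                × closes — contains both d and ¬d.
              branch 2.1.1.2 (add ¬¬e, ¬d):
                × closes — contains both e and ¬e.
          branch 2.1.2 (add c):
            (¬e ↔ d): β-rule — branch into ¬e, d  //  ¬¬e, ¬d.
              branch 2.1.2.1 (add ¬e, d):
                × closes — contains both d and ¬d.
              branch 2.1.2.2 (add ¬¬e, ¬d):
                × closes — contains both e and ¬e.
      branch 2.2 (add ¬¬e, d):
        × closes — contains both d and ¬d.
All 6 branches close.
Every branch closed, so the negation is unsatisfiable and the formula is valid.

Valid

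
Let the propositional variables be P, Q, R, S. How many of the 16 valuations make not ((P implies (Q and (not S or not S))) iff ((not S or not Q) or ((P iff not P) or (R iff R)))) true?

6

Initial set: {not ((P implies (Q and (not S or not S))) iff ((not S or not Q) or ((P iff not P) or (R iff R))))}.
not ((P implies (Q and (not S or not S))) iff ((not S or not Q) or ((P iff not P) or (R iff R)))): β-rule — branch into (P implies (Q and (not S or not S))), not ((not S or not Q) or ((P iff not P) or (R iff R)))  //  not (P implies (Q and (not S or not S))), ((not S or not Q) or ((P iff not P) or (R iff R))).
  branch 1 (add (P implies (Q and (not S or not S))), not ((not S or not Q) or ((P iff not P) or (R iff R)))):
    not ((not S or not Q) or ((P iff not P) or (R iff R))): α-rule — add not (not S or not Q), not ((P iff not P) or (R iff R)).
    not (not S or not Q): α-rule — add not not S, not not Q.
    not ((P iff not P) or (R iff R)): α-rule — add not (P iff not P), not (R iff R).
    (P implies (Q and (not S or not S))): β-rule — branch into not P  //  (Q and (not S or not S)).
      branch 1.1 (add not P):
        not (P iff not P): β-rule — branch into P, not not P  //  not P, not P.
          branch 1.1.1 (add P, not not P):
            × closes — contains both P and not P.
          branch 1.1.2 (add not P, not P):
            not (R iff R): β-rule — branch into R, not R  //  not R, R.
              branch 1.1.2.1 (add R, not R):
                × closes — contains both R and not R.
              branch 1.1.2.2 (add not R, R):
                × closes — contains both R and not R.
      branch 1.2 (add (Q and (not S or not S))):
        (Q and (not S or not S)): α-rule — add Q, (not S or not S).
        not (P iff not P): β-rule — branch into P, not not P  //  not P, not P.
          branch 1.2.1 (add P, not not P):
            not (R iff R): β-rule — branch into R, not R  //  not R, R.
              branch 1.2.1.1 (add R, not R):
                × closes — contains both R and not R.
              branch 1.2.1.2 (add not R, R):
                × closes — contains both R and not R.
          branch 1.2.2 (add not P, not P):
            not (R iff R): β-rule — branch into R, not R  //  not R, R.
              branch 1.2.2.1 (add R, not R):
                × closes — contains both R and not R.
              branch 1.2.2.2 (add not R, R):
                × closes — contains both R and not R.
  branch 2 (add not (P implies (Q and (not S or not S))), ((not S or not Q) or ((P iff not P) or (R iff R)))):
    not (P implies (Q and (not S or not S))): α-rule — add P, not (Q and (not S or not S)).
    ((not S or not Q) or ((P iff not P) or (R iff R))): β-rule — branch into (not S or not Q)  //  ((P iff not P) or (R iff R)).
      branch 2.1 (add (not S or not Q)):
        not (Q and (not S or not S)): β-rule — branch into not Q  //  not (not S or not S).
          branch 2.1.1 (add not Q):
            (not S or not Q): β-rule — branch into not S  //  not Q.
              branch 2.1.1.1 (add not S):
                ○ open, literals {P=T, Q=F, S=F}.
              branch 2.1.1.2 (add not Q):
                ○ open, literals {P=T, Q=F}.
          branch 2.1.2 (add not (not S or not S)):
            not (not S or not S): α-rule — add not not S, not not S.
            (not S or not Q): β-rule — branch into not S  //  not Q.
              branch 2.1.2.1 (add not S):
                × closes — contains both S and not S.
              branch 2.1.2.2 (add not Q):
                ○ open, literals {P=T, Q=F, S=T}.
      branch 2.2 (add ((P iff not P) or (R iff R))):
        not (Q and (not S or not S)): β-rule — branch into not Q  //  not (not S or not S).
          branch 2.2.1 (add not Q):
            ((P iff not P) or (R iff R)): β-rule — branch into (P iff not P)  //  (R iff R).
              branch 2.2.1.1 (add (P iff not P)):
                (P iff not P): β-rule — branch into P, not P  //  not P, not not P.
                  branch 2.2.1.1.1 (add P, not P):
                    × closes — contains both P and not P.
                  branch 2.2.1.1.2 (add not P, not not P):
                    × closes — contains both P and not P.
              branch 2.2.1.2 (add (R iff R)):
                (R iff R): β-rule — branch into R, R  //  not R, not R.
                  branch 2.2.1.2.1 (add R, R):
                    ○ open, literals {P=T, Q=F, R=T}.
                  branch 2.2.1.2.2 (add not R, not R):
                    ○ open, literals {P=T, Q=F, R=F}.
          branch 2.2.2 (add not (not S or not S)):
            not (not S or not S): α-rule — add not not S, not not S.
            ((P iff not P) or (R iff R)): β-rule — branch into (P iff not P)  //  (R iff R).
              branch 2.2.2.1 (add (P iff not P)):
                (P iff not P): β-rule — branch into P, not P  //  not P, not not P.
                  branch 2.2.2.1.1 (add P, not P):
                    × closes — contains both P and not P.
                  branch 2.2.2.1.2 (add not P, not not P):
                    × closes — contains both P and not P.
              branch 2.2.2.2 (add (R iff R)):
                (R iff R): β-rule — branch into R, R  //  not R, not R.
                  branch 2.2.2.2.1 (add R, R):
                    ○ open, literals {P=T, R=T, S=T}.
                  branch 2.2.2.2.2 (add not R, not R):
                    ○ open, literals {P=T, R=F, S=T}.
12 branches closed, 7 open.
Each open branch fixes some atoms; the unmentioned ones are free. Counting distinct full assignments: branch {P=T, Q=F, S=F} (R) contributes 2 new; branch {P=T, Q=F} (R, S) contributes 2 new; branch {P=T, Q=F, S=T} (R) contributes 0 new; branch {P=T, Q=F, R=T} (S) contributes 0 new; branch {P=T, Q=F, R=F} (S) contributes 0 new; branch {P=T, R=T, S=T} (Q) contributes 1 new; branch {P=T, R=F, S=T} (Q) contributes 1 new. Total: 6.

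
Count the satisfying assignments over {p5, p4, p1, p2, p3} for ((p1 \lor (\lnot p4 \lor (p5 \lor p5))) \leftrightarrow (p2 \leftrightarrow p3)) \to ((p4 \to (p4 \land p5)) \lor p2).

Initial set: {(((p1 \lor (\lnot p4 \lor (p5 \lor p5))) \leftrightarrow (p2 \leftrightarrow p3)) \to ((p4 \to (p4 \land p5)) \lor p2))}.
(((p1 \lor (\lnot p4 \lor (p5 \lor p5))) \leftrightarrow (p2 \leftrightarrow p3)) \to ((p4 \to (p4 \land p5)) \lor p2)): β-rule — branch into \lnot ((p1 \lor (\lnot p4 \lor (p5 \lor p5))) \leftrightarrow (p2 \leftrightarrow p3))  //  ((p4 \to (p4 \land p5)) \lor p2).
  branch 1 (add \lnot ((p1 \lor (\lnot p4 \lor (p5 \lor p5))) \leftrightarrow (p2 \leftrightarrow p3))):
    \lnot ((p1 \lor (\lnot p4 \lor (p5 \lor p5))) \leftrightarrow (p2 \leftrightarrow p3)): β-rule — branch into (p1 \lor (\lnot p4 \lor (p5 \lor p5))), \lnot (p2 \leftrightarrow p3)  //  \lnot (p1 \lor (\lnot p4 \lor (p5 \lor p5))), (p2 \leftrightarrow p3).
      branch 1.1 (add (p1 \lor (\lnot p4 \lor (p5 \lor p5))), \lnot (p2 \leftrightarrow p3)):
        (p1 \lor (\lnot p4 \lor (p5 \lor p5))): β-rule — branch into p1  //  (\lnot p4 \lor (p5 \lor p5)).
          branch 1.1.1 (add p1):
            \lnot (p2 \leftrightarrow p3): β-rule — branch into p2, \lnot p3  //  \lnot p2, p3.
              branch 1.1.1.1 (add p2, \lnot p3):
                ○ open, literals {p1=1, p2=1, p3=0}.
              branch 1.1.1.2 (add \lnot p2, p3):
                ○ open, literals {p1=1, p2=0, p3=1}.
          branch 1.1.2 (add (\lnot p4 \lor (p5 \lor p5))):
            \lnot (p2 \leftrightarrow p3): β-rule — branch into p2, \lnot p3  //  \lnot p2, p3.
              branch 1.1.2.1 (add p2, \lnot p3):
                (\lnot p4 \lor (p5 \lor p5)): β-rule — branch into \lnot p4  //  (p5 \lor p5).
                  branch 1.1.2.1.1 (add \lnot p4):
                    ○ open, literals {p2=1, p3=0, p4=0}.
                  branch 1.1.2.1.2 (add (p5 \lor p5)):
                    (p5 \lor p5): β-rule — branch into p5  //  p5.
                      branch 1.1.2.1.2.1 (add p5):
                        ○ open, literals {p2=1, p3=0, p5=1}.
                      branch 1.1.2.1.2.2 (add p5):
                        ○ open, literals {p2=1, p3=0, p5=1}.
              branch 1.1.2.2 (add \lnot p2, p3):
                (\lnot p4 \lor (p5 \lor p5)): β-rule — branch into \lnot p4  //  (p5 \lor p5).
                  branch 1.1.2.2.1 (add \lnot p4):
                    ○ open, literals {p2=0, p3=1, p4=0}.
                  branch 1.1.2.2.2 (add (p5 \lor p5)):
                    (p5 \lor p5): β-rule — branch into p5  //  p5.
                      branch 1.1.2.2.2.1 (add p5):
                        ○ open, literals {p2=0, p3=1, p5=1}.
                      branch 1.1.2.2.2.2 (add p5):
                        ○ open, literals {p2=0, p3=1, p5=1}.
      branch 1.2 (add \lnot (p1 \lor (\lnot p4 \lor (p5 \lor p5))), (p2 \leftrightarrow p3)):
        \lnot (p1 \lor (\lnot p4 \lor (p5 \lor p5))): α-rule — add \lnot p1, \lnot (\lnot p4 \lor (p5 \lor p5)).
        \lnot (\lnot p4 \lor (p5 \lor p5)): α-rule — add \lnot \lnot p4, \lnot (p5 \lor p5).
        \lnot (p5 \lor p5): α-rule — add \lnot p5, \lnot p5.
        (p2 \leftrightarrow p3): β-rule — branch into p2, p3  //  \lnot p2, \lnot p3.
          branch 1.2.1 (add p2, p3):
            ○ open, literals {p1=0, p2=1, p3=1, p4=1, p5=0}.
          branch 1.2.2 (add \lnot p2, \lnot p3):
            ○ open, literals {p1=0, p2=0, p3=0, p4=1, p5=0}.
  branch 2 (add ((p4 \to (p4 \land p5)) \lor p2)):
    ((p4 \to (p4 \land p5)) \lor p2): β-rule — branch into (p4 \to (p4 \land p5))  //  p2.
      branch 2.1 (add (p4 \to (p4 \land p5))):
        (p4 \to (p4 \land p5)): β-rule — branch into \lnot p4  //  (p4 \land p5).
          branch 2.1.1 (add \lnot p4):
            ○ open, literals {p4=0}.
          branch 2.1.2 (add (p4 \land p5)):
            (p4 \land p5): α-rule — add p4, p5.
            ○ open, literals {p4=1, p5=1}.
      branch 2.2 (add p2):
        ○ open, literals {p2=1}.
0 branches closed, 13 open.
Each open branch fixes some atoms; the unmentioned ones are free. Counting distinct full assignments: branch {p1=1, p2=1, p3=0} (p5, p4) contributes 4 new; branch {p1=1, p2=0, p3=1} (p5, p4) contributes 4 new; branch {p2=1, p3=0, p4=0} (p5, p1) contributes 2 new; branch {p2=1, p3=0, p5=1} (p4, p1) contributes 1 new; branch {p2=1, p3=0, p5=1} (p4, p1) contributes 0 new; branch {p2=0, p3=1, p4=0} (p5, p1) contributes 2 new; branch {p2=0, p3=1, p5=1} (p4, p1) contributes 1 new; branch {p2=0, p3=1, p5=1} (p4, p1) contributes 0 new; branch {p1=0, p2=1, p3=1, p4=1, p5=0} (none free) contributes 1 new; branch {p1=0, p2=0, p3=0, p4=1, p5=0} (none free) contributes 1 new; branch {p4=0} (p5, p1, p2, p3) contributes 8 new; branch {p4=1, p5=1} (p1, p2, p3) contributes 4 new; branch {p2=1} (p5, p4, p1, p3) contributes 2 new. Total: 30.

30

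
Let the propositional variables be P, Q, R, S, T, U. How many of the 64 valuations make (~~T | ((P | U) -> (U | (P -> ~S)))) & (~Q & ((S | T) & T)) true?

Initial set: {((~~T | ((P | U) -> (U | (P -> ~S)))) & (~Q & ((S | T) & T)))}.
((~~T | ((P | U) -> (U | (P -> ~S)))) & (~Q & ((S | T) & T))): α-rule — add (~~T | ((P | U) -> (U | (P -> ~S)))), (~Q & ((S | T) & T)).
(~Q & ((S | T) & T)): α-rule — add ~Q, ((S | T) & T).
((S | T) & T): α-rule — add (S | T), T.
(~~T | ((P | U) -> (U | (P -> ~S)))): β-rule — branch into ~~T  //  ((P | U) -> (U | (P -> ~S))).
  branch 1 (add ~~T):
    ~~T: drop double negation, giving T.
    (S | T): β-rule — branch into S  //  T.
      branch 1.1 (add S):
        ○ open, literals {Q=0, S=1, T=1}.
      branch 1.2 (add T):
        ○ open, literals {Q=0, T=1}.
  branch 2 (add ((P | U) -> (U | (P -> ~S)))):
    (S | T): β-rule — branch into S  //  T.
      branch 2.1 (add S):
        ((P | U) -> (U | (P -> ~S))): β-rule — branch into ~(P | U)  //  (U | (P -> ~S)).
          branch 2.1.1 (add ~(P | U)):
            ~(P | U): α-rule — add ~P, ~U.
            ○ open, literals {P=0, Q=0, S=1, T=1, U=0}.
          branch 2.1.2 (add (U | (P -> ~S))):
            (U | (P -> ~S)): β-rule — branch into U  //  (P -> ~S).
              branch 2.1.2.1 (add U):
                ○ open, literals {Q=0, S=1, T=1, U=1}.
              branch 2.1.2.2 (add (P -> ~S)):
                (P -> ~S): β-rule — branch into ~P  //  ~S.
                  branch 2.1.2.2.1 (add ~P):
                    ○ open, literals {P=0, Q=0, S=1, T=1}.
                  branch 2.1.2.2.2 (add ~S):
                    × closes — contains both S and ~S.
      branch 2.2 (add T):
        ((P | U) -> (U | (P -> ~S))): β-rule — branch into ~(P | U)  //  (U | (P -> ~S)).
          branch 2.2.1 (add ~(P | U)):
            ~(P | U): α-rule — add ~P, ~U.
            ○ open, literals {P=0, Q=0, T=1, U=0}.
          branch 2.2.2 (add (U | (P -> ~S))):
            (U | (P -> ~S)): β-rule — branch into U  //  (P -> ~S).
              branch 2.2.2.1 (add U):
                ○ open, literals {Q=0, T=1, U=1}.
              branch 2.2.2.2 (add (P -> ~S)):
                (P -> ~S): β-rule — branch into ~P  //  ~S.
                  branch 2.2.2.2.1 (add ~P):
                    ○ open, literals {P=0, Q=0, T=1}.
                  branch 2.2.2.2.2 (add ~S):
                    ○ open, literals {Q=0, S=0, T=1}.
1 branch closed, 9 open.
Each open branch fixes some atoms; the unmentioned ones are free. Counting distinct full assignments: branch {Q=0, S=1, T=1} (P, R, U) contributes 8 new; branch {Q=0, T=1} (P, R, S, U) contributes 8 new; branch {P=0, Q=0, S=1, T=1, U=0} (R) contributes 0 new; branch {Q=0, S=1, T=1, U=1} (P, R) contributes 0 new; branch {P=0, Q=0, S=1, T=1} (R, U) contributes 0 new; branch {P=0, Q=0, T=1, U=0} (R, S) contributes 0 new; branch {Q=0, T=1, U=1} (P, R, S) contributes 0 new; branch {P=0, Q=0, T=1} (R, S, U) contributes 0 new; branch {Q=0, S=0, T=1} (P, R, U) contributes 0 new. Total: 16.

16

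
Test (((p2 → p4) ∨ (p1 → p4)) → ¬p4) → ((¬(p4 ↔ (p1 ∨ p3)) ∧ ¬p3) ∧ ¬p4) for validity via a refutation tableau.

Assume the negation and expand:
Initial set: {¬((((p2 → p4) ∨ (p1 → p4)) → ¬p4) → ((¬(p4 ↔ (p1 ∨ p3)) ∧ ¬p3) ∧ ¬p4))}.
¬((((p2 → p4) ∨ (p1 → p4)) → ¬p4) → ((¬(p4 ↔ (p1 ∨ p3)) ∧ ¬p3) ∧ ¬p4)): α-rule — add (((p2 → p4) ∨ (p1 → p4)) → ¬p4), ¬((¬(p4 ↔ (p1 ∨ p3)) ∧ ¬p3) ∧ ¬p4).
(((p2 → p4) ∨ (p1 → p4)) → ¬p4): β-rule — branch into ¬((p2 → p4) ∨ (p1 → p4))  //  ¬p4.
  branch 1 (add ¬((p2 → p4) ∨ (p1 → p4))):
    ¬((p2 → p4) ∨ (p1 → p4)): α-rule — add ¬(p2 → p4), ¬(p1 → p4).
    ¬(p2 → p4): α-rule — add p2, ¬p4.
    ¬(p1 → p4): α-rule — add p1, ¬p4.
    ¬((¬(p4 ↔ (p1 ∨ p3)) ∧ ¬p3) ∧ ¬p4): β-rule — branch into ¬(¬(p4 ↔ (p1 ∨ p3)) ∧ ¬p3)  //  ¬¬p4.
      branch 1.1 (add ¬(¬(p4 ↔ (p1 ∨ p3)) ∧ ¬p3)):
        ¬(¬(p4 ↔ (p1 ∨ p3)) ∧ ¬p3): β-rule — branch into ¬¬(p4 ↔ (p1 ∨ p3))  //  ¬¬p3.
          branch 1.1.1 (add ¬¬(p4 ↔ (p1 ∨ p3))):
            ¬¬(p4 ↔ (p1 ∨ p3)): β-rule — branch into p4, (p1 ∨ p3)  //  ¬p4, ¬(p1 ∨ p3).
              branch 1.1.1.1 (add p4, (p1 ∨ p3)):
                × closes — contains both p4 and ¬p4.
              branch 1.1.1.2 (add ¬p4, ¬(p1 ∨ p3)):
                ¬(p1 ∨ p3): α-rule — add ¬p1, ¬p3.
                × closes — contains both p1 and ¬p1.
          branch 1.1.2 (add ¬¬p3):
            ○ open, literals {p1=1, p2=1, p3=1, p4=0}.
      branch 1.2 (add ¬¬p4):
        × closes — contains both p4 and ¬p4.
  branch 2 (add ¬p4):
    ¬((¬(p4 ↔ (p1 ∨ p3)) ∧ ¬p3) ∧ ¬p4): β-rule — branch into ¬(¬(p4 ↔ (p1 ∨ p3)) ∧ ¬p3)  //  ¬¬p4.
      branch 2.1 (add ¬(¬(p4 ↔ (p1 ∨ p3)) ∧ ¬p3)):
        ¬(¬(p4 ↔ (p1 ∨ p3)) ∧ ¬p3): β-rule — branch into ¬¬(p4 ↔ (p1 ∨ p3))  //  ¬¬p3.
          branch 2.1.1 (add ¬¬(p4 ↔ (p1 ∨ p3))):
            ¬¬(p4 ↔ (p1 ∨ p3)): β-rule — branch into p4, (p1 ∨ p3)  //  ¬p4, ¬(p1 ∨ p3).
              branch 2.1.1.1 (add p4, (p1 ∨ p3)):
                × closes — contains both p4 and ¬p4.
              branch 2.1.1.2 (add ¬p4, ¬(p1 ∨ p3)):
                ¬(p1 ∨ p3): α-rule — add ¬p1, ¬p3.
                ○ open, literals {p1=0, p3=0, p4=0}.
          branch 2.1.2 (add ¬¬p3):
            ○ open, literals {p3=1, p4=0}.
      branch 2.2 (add ¬¬p4):
        × closes — contains both p4 and ¬p4.
5 branches closed, 3 open.
An open branch gives a countermodel: p1=1, p2=1, p3=1, p4=0 (unmentioned atoms arbitrary); under it the original formula is false.

Not valid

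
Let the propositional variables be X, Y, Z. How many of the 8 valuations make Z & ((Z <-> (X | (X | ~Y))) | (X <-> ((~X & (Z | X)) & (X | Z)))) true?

Initial set: {(Z & ((Z <-> (X | (X | ~Y))) | (X <-> ((~X & (Z | X)) & (X | Z)))))}.
(Z & ((Z <-> (X | (X | ~Y))) | (X <-> ((~X & (Z | X)) & (X | Z))))): α-rule — add Z, ((Z <-> (X | (X | ~Y))) | (X <-> ((~X & (Z | X)) & (X | Z)))).
((Z <-> (X | (X | ~Y))) | (X <-> ((~X & (Z | X)) & (X | Z)))): β-rule — branch into (Z <-> (X | (X | ~Y)))  //  (X <-> ((~X & (Z | X)) & (X | Z))).
  branch 1 (add (Z <-> (X | (X | ~Y)))):
    (Z <-> (X | (X | ~Y))): β-rule — branch into Z, (X | (X | ~Y))  //  ~Z, ~(X | (X | ~Y)).
      branch 1.1 (add Z, (X | (X | ~Y))):
        (X | (X | ~Y)): β-rule — branch into X  //  (X | ~Y).
          branch 1.1.1 (add X):
            ○ open, literals {X=T, Z=T}.
          branch 1.1.2 (add (X | ~Y)):
            (X | ~Y): β-rule — branch into X  //  ~Y.
              branch 1.1.2.1 (add X):
                ○ open, literals {X=T, Z=T}.
              branch 1.1.2.2 (add ~Y):
                ○ open, literals {Y=F, Z=T}.
      branch 1.2 (add ~Z, ~(X | (X | ~Y))):
        × closes — contains both Z and ~Z.
  branch 2 (add (X <-> ((~X & (Z | X)) & (X | Z)))):
    (X <-> ((~X & (Z | X)) & (X | Z))): β-rule — branch into X, ((~X & (Z | X)) & (X | Z))  //  ~X, ~((~X & (Z | X)) & (X | Z)).
      branch 2.1 (add X, ((~X & (Z | X)) & (X | Z))):
        ((~X & (Z | X)) & (X | Z)): α-rule — add (~X & (Z | X)), (X | Z).
        (~X & (Z | X)): α-rule — add ~X, (Z | X).
        × closes — contains both X and ~X.
      branch 2.2 (add ~X, ~((~X & (Z | X)) & (X | Z))):
        ~((~X & (Z | X)) & (X | Z)): β-rule — branch into ~(~X & (Z | X))  //  ~(X | Z).
          branch 2.2.1 (add ~(~X & (Z | X))):
            ~(~X & (Z | X)): β-rule — branch into ~~X  //  ~(Z | X).
              branch 2.2.1.1 (add ~~X):
                × closes — contains both X and ~X.
              branch 2.2.1.2 (add ~(Z | X)):
                ~(Z | X): α-rule — add ~Z, ~X.
                × closes — contains both Z and ~Z.
          branch 2.2.2 (add ~(X | Z)):
            ~(X | Z): α-rule — add ~X, ~Z.
            × closes — contains both Z and ~Z.
5 branches closed, 3 open.
Each open branch fixes some atoms; the unmentioned ones are free. Counting distinct full assignments: branch {X=T, Z=T} (Y) contributes 2 new; branch {X=T, Z=T} (Y) contributes 0 new; branch {Y=F, Z=T} (X) contributes 1 new. Total: 3.

3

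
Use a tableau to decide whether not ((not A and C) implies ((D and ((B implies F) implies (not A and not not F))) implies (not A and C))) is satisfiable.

Unsatisfiable

Initial set: {T not ((not A and C) implies ((D and ((B implies F) implies (not A and not not F))) implies (not A and C)))}.
T not ((not A and C) implies ((D and ((B implies F) implies (not A and not not F))) implies (not A and C))): α-rule — add T (not A and C), F ((D and ((B implies F) implies (not A and not not F))) implies (not A and C)).
T (not A and C): α-rule — add T not A, T C.
F ((D and ((B implies F) implies (not A and not not F))) implies (not A and C)): α-rule — add T (D and ((B implies F) implies (not A and not not F))), F (not A and C).
T (D and ((B implies F) implies (not A and not not F))): α-rule — add T D, T ((B implies F) implies (not A and not not F)).
F (not A and C): β-rule — branch into F not A  //  F C.
  branch 1 (add F not A):
    × closes — contains both A and not A.
  branch 2 (add F C):
    × closes — contains both C and not C.
All 2 branches close.
Every branch closed; the formula is unsatisfiable.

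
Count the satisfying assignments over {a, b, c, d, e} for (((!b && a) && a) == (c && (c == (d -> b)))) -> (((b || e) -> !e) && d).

20

Initial set: {((((!b && a) && a) == (c && (c == (d -> b)))) -> (((b || e) -> !e) && d))}.
((((!b && a) && a) == (c && (c == (d -> b)))) -> (((b || e) -> !e) && d)): β-rule — branch into !(((!b && a) && a) == (c && (c == (d -> b))))  //  (((b || e) -> !e) && d).
  branch 1 (add !(((!b && a) && a) == (c && (c == (d -> b))))):
    !(((!b && a) && a) == (c && (c == (d -> b)))): β-rule — branch into ((!b && a) && a), !(c && (c == (d -> b)))  //  !((!b && a) && a), (c && (c == (d -> b))).
      branch 1.1 (add ((!b && a) && a), !(c && (c == (d -> b)))):
        ((!b && a) && a): α-rule — add (!b && a), a.
        (!b && a): α-rule — add !b, a.
        !(c && (c == (d -> b))): β-rule — branch into !c  //  !(c == (d -> b)).
          branch 1.1.1 (add !c):
            ○ open, literals {a=1, b=0, c=0}.
          branch 1.1.2 (add !(c == (d -> b))):
            !(c == (d -> b)): β-rule — branch into c, !(d -> b)  //  !c, (d -> b).
              branch 1.1.2.1 (add c, !(d -> b)):
                !(d -> b): α-rule — add d, !b.
                ○ open, literals {a=1, b=0, c=1, d=1}.
              branch 1.1.2.2 (add !c, (d -> b)):
                (d -> b): β-rule — branch into !d  //  b.
                  branch 1.1.2.2.1 (add !d):
                    ○ open, literals {a=1, b=0, c=0, d=0}.
                  branch 1.1.2.2.2 (add b):
                    × closes — contains both b and !b.
      branch 1.2 (add !((!b && a) && a), (c && (c == (d -> b)))):
        (c && (c == (d -> b))): α-rule — add c, (c == (d -> b)).
        !((!b && a) && a): β-rule — branch into !(!b && a)  //  !a.
          branch 1.2.1 (add !(!b && a)):
            (c == (d -> b)): β-rule — branch into c, (d -> b)  //  !c, !(d -> b).
              branch 1.2.1.1 (add c, (d -> b)):
                !(!b && a): β-rule — branch into !!b  //  !a.
                  branch 1.2.1.1.1 (add !!b):
                    (d -> b): β-rule — branch into !d  //  b.
                      branch 1.2.1.1.1.1 (add !d):
                        ○ open, literals {b=1, c=1, d=0}.
                      branch 1.2.1.1.1.2 (add b):
                        ○ open, literals {b=1, c=1}.
                  branch 1.2.1.1.2 (add !a):
                    (d -> b): β-rule — branch into !d  //  b.
                      branch 1.2.1.1.2.1 (add !d):
                        ○ open, literals {a=0, c=1, d=0}.
                      branch 1.2.1.1.2.2 (add b):
                        ○ open, literals {a=0, b=1, c=1}.
              branch 1.2.1.2 (add !c, !(d -> b)):
                × closes — contains both c and !c.
          branch 1.2.2 (add !a):
            (c == (d -> b)): β-rule — branch into c, (d -> b)  //  !c, !(d -> b).
              branch 1.2.2.1 (add c, (d -> b)):
                (d -> b): β-rule — branch into !d  //  b.
                  branch 1.2.2.1.1 (add !d):
                    ○ open, literals {a=0, c=1, d=0}.
                  branch 1.2.2.1.2 (add b):
                    ○ open, literals {a=0, b=1, c=1}.
              branch 1.2.2.2 (add !c, !(d -> b)):
                × closes — contains both c and !c.
  branch 2 (add (((b || e) -> !e) && d)):
    (((b || e) -> !e) && d): α-rule — add ((b || e) -> !e), d.
    ((b || e) -> !e): β-rule — branch into !(b || e)  //  !e.
      branch 2.1 (add !(b || e)):
        !(b || e): α-rule — add !b, !e.
        ○ open, literals {b=0, d=1, e=0}.
      branch 2.2 (add !e):
        ○ open, literals {d=1, e=0}.
3 branches closed, 11 open.
Each open branch fixes some atoms; the unmentioned ones are free. Counting distinct full assignments: branch {a=1, b=0, c=0} (d, e) contributes 4 new; branch {a=1, b=0, c=1, d=1} (e) contributes 2 new; branch {a=1, b=0, c=0, d=0} (e) contributes 0 new; branch {b=1, c=1, d=0} (a, e) contributes 4 new; branch {b=1, c=1} (a, d, e) contributes 4 new; branch {a=0, c=1, d=0} (b, e) contributes 2 new; branch {a=0, b=1, c=1} (d, e) contributes 0 new; branch {a=0, c=1, d=0} (b, e) contributes 0 new; branch {a=0, b=1, c=1} (d, e) contributes 0 new; branch {b=0, d=1, e=0} (a, c) contributes 2 new; branch {d=1, e=0} (a, b, c) contributes 2 new. Total: 20.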